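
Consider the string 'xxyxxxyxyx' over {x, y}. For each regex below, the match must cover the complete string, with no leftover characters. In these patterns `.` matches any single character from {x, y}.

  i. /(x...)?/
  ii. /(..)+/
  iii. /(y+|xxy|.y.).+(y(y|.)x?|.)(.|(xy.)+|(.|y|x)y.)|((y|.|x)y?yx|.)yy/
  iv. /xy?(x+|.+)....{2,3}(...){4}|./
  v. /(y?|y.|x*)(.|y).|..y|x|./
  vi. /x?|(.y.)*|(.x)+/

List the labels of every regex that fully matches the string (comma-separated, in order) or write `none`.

i → no match
ii → match
iii → match
iv → no match
v → no match
vi → match

ii, iii, vi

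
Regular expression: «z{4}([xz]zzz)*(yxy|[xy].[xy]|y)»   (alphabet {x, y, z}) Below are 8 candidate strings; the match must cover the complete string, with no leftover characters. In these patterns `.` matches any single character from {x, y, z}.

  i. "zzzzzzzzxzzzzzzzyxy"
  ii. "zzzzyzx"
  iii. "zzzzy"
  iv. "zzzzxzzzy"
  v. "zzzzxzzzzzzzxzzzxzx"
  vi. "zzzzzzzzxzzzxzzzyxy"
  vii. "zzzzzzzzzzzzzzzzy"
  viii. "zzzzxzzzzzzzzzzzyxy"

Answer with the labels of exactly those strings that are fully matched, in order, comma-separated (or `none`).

i → match
ii → match
iii → match
iv → match
v → match
vi → match
vii → match
viii → match

i, ii, iii, iv, v, vi, vii, viii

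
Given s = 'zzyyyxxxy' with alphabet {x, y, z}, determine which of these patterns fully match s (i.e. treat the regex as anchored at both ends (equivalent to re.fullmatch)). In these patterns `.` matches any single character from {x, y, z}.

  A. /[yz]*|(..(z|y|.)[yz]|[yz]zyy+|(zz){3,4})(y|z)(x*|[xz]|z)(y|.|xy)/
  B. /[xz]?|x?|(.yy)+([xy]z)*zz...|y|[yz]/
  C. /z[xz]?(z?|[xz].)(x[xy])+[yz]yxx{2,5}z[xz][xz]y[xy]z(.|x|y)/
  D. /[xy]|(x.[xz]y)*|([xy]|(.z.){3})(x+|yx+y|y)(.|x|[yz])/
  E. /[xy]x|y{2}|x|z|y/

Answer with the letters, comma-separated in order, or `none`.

A

A → match
B → no match
C → no match
D → no match
E → no match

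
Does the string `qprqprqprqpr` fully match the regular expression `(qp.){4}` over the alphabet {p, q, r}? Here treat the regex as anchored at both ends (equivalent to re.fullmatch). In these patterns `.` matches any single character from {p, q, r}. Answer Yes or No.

Yes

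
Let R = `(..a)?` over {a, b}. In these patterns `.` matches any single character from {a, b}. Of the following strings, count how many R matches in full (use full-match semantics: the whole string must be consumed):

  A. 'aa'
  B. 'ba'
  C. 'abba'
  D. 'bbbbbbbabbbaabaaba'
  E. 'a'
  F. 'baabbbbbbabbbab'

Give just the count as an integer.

A → no match
B → no match
C → no match
D → no match
E → no match
F → no match
Total matched: 0

0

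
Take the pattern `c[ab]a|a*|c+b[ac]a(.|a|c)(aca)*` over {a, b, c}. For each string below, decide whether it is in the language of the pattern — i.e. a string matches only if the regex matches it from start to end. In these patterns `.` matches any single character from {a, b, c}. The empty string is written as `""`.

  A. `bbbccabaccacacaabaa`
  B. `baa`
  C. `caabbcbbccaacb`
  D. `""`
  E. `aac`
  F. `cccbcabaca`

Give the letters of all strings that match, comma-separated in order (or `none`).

A → no match
B → no match
C → no match
D → match
E → no match
F → match

D, F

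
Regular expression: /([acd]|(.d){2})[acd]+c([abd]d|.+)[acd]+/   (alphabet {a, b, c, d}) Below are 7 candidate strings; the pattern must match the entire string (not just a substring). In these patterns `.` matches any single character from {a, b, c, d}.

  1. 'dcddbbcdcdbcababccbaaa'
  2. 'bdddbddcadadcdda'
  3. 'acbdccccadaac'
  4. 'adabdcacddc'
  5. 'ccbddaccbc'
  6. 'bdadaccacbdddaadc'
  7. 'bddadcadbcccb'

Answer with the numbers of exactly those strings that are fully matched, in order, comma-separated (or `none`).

6

1 → no match
2 → no match
3 → no match
4 → no match
5 → no match
6 → match
7 → no match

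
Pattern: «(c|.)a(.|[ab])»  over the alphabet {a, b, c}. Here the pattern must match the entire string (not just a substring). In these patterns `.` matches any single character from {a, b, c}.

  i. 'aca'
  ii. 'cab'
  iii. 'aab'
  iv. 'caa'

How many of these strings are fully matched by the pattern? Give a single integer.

i → no match
ii → match
iii → match
iv → match
Total matched: 3

3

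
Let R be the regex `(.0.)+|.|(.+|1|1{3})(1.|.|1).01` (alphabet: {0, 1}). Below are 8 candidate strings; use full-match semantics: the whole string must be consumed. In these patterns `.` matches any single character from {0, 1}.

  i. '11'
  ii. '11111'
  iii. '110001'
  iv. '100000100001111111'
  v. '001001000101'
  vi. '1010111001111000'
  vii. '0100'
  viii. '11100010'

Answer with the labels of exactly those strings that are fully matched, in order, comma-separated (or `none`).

i → no match
ii → no match
iii → match
iv → no match
v → match
vi → no match
vii → no match
viii → no match

iii, v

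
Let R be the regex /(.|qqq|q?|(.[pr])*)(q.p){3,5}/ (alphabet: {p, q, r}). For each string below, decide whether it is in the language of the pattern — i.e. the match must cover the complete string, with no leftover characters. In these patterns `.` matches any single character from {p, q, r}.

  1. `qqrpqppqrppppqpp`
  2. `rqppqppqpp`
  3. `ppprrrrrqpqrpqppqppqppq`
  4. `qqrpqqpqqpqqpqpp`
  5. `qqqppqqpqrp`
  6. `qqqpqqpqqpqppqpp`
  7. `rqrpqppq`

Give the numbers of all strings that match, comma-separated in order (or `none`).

1 → no match
2 → match
3 → no match — must end with `p`
4 → match
5 → no match
6 → match
7 → no match — must end with `p`

2, 4, 6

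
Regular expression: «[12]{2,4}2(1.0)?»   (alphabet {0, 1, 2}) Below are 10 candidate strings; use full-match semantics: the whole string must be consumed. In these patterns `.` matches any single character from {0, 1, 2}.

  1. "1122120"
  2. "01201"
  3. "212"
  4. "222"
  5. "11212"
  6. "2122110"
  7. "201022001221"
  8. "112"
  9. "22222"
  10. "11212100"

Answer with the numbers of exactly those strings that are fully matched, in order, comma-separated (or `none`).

1, 3, 4, 5, 6, 8, 9, 10

1 → match
2 → no match
3 → match
4 → match
5 → match
6 → match
7 → no match
8 → match
9 → match
10 → match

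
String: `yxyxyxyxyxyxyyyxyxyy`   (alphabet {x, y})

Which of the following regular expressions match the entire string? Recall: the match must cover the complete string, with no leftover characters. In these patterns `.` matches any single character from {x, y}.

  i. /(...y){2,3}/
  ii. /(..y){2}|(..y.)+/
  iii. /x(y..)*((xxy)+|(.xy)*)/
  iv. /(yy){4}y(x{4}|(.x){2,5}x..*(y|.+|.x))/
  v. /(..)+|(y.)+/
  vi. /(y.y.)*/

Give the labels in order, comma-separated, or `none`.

ii, v, vi

i → no match
ii → match
iii → no match — must start with `x`
iv → no match — must start with `yy`
v → match
vi → match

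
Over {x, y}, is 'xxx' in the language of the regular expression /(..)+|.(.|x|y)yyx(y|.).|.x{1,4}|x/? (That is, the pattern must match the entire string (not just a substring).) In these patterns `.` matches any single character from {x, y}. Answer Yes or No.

Yes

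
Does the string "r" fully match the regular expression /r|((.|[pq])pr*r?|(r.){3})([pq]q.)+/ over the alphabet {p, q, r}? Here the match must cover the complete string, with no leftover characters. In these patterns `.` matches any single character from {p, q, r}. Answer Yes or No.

Yes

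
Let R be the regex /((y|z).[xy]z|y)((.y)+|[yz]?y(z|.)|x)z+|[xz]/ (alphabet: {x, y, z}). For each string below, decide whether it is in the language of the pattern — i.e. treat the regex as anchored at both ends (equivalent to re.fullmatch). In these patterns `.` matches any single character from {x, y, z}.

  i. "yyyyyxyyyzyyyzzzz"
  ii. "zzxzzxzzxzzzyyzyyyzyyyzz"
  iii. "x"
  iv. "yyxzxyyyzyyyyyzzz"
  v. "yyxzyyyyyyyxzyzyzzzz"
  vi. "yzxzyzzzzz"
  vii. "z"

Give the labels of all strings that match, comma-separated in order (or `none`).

i, iii, iv, vi, vii

i → match
ii → no match
iii → match
iv → match
v → no match
vi → match
vii → match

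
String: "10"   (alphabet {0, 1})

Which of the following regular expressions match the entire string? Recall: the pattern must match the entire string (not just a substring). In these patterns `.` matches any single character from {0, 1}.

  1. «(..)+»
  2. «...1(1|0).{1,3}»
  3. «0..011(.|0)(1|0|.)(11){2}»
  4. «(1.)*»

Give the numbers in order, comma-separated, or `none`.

1, 4

1 → match
2 → no match
3 → no match — must start with "0"
4 → match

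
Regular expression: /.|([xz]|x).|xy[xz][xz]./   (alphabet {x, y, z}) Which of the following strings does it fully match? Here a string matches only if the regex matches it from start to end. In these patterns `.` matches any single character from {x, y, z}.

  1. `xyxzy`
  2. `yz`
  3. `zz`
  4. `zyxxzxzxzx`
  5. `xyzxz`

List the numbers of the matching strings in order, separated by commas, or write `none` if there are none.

1 → match
2 → no match
3 → match
4 → no match
5 → match

1, 3, 5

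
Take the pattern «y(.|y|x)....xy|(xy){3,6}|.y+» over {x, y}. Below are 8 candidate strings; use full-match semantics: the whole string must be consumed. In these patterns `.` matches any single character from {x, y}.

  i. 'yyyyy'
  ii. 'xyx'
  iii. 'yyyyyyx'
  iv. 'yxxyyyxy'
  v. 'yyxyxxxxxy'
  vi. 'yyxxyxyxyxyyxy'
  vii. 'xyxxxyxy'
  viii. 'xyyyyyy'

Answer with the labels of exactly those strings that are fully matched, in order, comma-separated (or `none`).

i, iv, viii

i. 'yyyyy' → match
ii. 'xyx' → no match
iii. 'yyyyyyx' → no match
iv. 'yxxyyyxy' → match
v. 'yyxyxxxxxy' → no match
vi → no match
vii. 'xyxxxyxy' → no match
viii. 'xyyyyyy' → match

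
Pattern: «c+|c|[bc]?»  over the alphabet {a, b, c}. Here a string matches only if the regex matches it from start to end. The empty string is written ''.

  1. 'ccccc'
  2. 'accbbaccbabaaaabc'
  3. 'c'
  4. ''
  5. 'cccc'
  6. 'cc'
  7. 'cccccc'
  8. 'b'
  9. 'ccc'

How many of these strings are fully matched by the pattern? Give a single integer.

1 → match
2 → no match
3 → match
4 → match
5 → match
6 → match
7 → match
8 → match
9 → match
Total matched: 8

8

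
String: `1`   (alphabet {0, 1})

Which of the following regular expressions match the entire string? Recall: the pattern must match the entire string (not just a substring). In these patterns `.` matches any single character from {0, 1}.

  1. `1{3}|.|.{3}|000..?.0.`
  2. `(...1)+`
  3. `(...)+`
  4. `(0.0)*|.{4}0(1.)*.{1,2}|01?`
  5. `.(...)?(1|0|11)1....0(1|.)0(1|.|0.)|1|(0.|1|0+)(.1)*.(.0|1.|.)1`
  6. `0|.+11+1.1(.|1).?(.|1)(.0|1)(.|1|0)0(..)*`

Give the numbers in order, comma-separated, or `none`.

1, 5

1 → match
2 → no match
3 → no match
4 → no match
5 → match
6 → no match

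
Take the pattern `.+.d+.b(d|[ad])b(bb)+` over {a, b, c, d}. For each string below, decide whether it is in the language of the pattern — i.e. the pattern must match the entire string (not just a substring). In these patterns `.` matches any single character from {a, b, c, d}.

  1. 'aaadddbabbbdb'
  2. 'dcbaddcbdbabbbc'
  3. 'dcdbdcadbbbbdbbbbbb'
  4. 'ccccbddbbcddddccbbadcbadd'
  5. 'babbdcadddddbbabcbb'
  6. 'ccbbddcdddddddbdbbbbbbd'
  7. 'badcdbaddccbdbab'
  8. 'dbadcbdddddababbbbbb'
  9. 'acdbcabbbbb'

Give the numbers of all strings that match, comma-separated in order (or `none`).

1 → no match — must end with 'bb'
2 → no match — must end with 'bb'
3 → no match
4 → no match — must end with 'bb'
5 → no match
6 → no match — must end with 'bb'
7 → no match — must end with 'bb'
8 → no match
9 → no match

none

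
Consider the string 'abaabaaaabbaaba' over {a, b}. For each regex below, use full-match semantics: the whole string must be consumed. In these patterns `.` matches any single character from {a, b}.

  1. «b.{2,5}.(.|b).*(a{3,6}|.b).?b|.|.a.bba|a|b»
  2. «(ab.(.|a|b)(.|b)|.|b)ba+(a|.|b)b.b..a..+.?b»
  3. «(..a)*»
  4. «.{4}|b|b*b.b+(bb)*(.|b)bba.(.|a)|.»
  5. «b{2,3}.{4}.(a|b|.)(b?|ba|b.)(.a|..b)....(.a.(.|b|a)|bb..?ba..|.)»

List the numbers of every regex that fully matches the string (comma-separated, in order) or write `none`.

1 → no match
2 → no match — must end with 'b'
3 → match
4 → no match
5 → no match — must start with 'b'

3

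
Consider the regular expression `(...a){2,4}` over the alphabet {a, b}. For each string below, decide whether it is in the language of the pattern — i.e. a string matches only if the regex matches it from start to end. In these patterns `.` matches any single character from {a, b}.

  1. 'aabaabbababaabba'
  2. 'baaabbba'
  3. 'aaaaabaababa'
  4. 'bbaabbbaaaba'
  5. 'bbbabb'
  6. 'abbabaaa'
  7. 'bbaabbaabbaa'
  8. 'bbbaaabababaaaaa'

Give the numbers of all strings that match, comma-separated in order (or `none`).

1, 2, 3, 4, 6, 7, 8

1 → match
2 → match
3 → match
4 → match
5 → no match — must end with 'a'
6 → match
7 → match
8 → match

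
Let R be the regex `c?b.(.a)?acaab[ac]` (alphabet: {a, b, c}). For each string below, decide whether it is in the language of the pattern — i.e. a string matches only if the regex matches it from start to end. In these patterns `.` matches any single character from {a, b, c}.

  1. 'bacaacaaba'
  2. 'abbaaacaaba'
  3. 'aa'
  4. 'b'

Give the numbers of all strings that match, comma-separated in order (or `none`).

1 → match
2 → no match
3 → no match
4 → no match

1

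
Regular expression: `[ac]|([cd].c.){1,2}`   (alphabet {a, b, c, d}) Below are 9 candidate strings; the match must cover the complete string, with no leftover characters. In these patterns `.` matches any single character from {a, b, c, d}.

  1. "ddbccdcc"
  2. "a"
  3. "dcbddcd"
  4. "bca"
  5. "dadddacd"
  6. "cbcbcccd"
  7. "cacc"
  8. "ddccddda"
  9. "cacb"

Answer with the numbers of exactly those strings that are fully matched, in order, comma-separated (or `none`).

2, 6, 7, 9

1. "ddbccdcc" → no match
2. "a" → match
3. "dcbddcd" → no match
4. "bca" → no match
5. "dadddacd" → no match
6. "cbcbcccd" → match
7. "cacc" → match
8. "ddccddda" → no match
9. "cacb" → match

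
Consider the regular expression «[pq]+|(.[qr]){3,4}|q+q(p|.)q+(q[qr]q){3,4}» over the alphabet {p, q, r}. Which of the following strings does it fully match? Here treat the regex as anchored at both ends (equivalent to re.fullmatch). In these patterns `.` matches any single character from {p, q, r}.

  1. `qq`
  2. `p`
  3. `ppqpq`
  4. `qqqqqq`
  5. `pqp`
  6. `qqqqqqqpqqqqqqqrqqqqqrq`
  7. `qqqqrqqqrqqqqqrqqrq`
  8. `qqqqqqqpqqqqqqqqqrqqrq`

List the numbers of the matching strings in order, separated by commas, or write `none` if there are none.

1, 2, 3, 4, 5, 6, 7, 8

1. `qq` → match
2. `p` → match
3. `ppqpq` → match
4. `qqqqqq` → match
5. `pqp` → match
6 → match
7 → match
8 → match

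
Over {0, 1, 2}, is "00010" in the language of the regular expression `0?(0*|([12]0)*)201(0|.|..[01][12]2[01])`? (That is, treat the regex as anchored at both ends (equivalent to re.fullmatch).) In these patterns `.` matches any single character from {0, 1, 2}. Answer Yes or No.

No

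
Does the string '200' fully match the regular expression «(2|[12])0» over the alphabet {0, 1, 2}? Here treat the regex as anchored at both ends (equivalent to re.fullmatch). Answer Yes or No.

No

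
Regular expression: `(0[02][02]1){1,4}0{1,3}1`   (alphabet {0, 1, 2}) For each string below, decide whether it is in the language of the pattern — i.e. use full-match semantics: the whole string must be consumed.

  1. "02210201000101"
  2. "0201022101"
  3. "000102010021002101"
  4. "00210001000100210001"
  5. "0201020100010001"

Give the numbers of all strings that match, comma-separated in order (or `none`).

1 → match
2 → match
3 → match
4 → match
5 → match

1, 2, 3, 4, 5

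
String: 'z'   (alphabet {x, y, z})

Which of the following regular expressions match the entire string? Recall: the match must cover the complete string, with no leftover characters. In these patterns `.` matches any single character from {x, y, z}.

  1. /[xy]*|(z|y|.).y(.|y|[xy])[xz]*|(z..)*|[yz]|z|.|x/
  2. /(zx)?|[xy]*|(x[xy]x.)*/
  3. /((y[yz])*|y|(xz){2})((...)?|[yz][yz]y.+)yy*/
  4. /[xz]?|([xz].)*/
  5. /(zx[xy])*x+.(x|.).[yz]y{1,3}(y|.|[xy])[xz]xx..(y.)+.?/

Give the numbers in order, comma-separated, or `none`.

1 → match
2 → no match
3 → no match
4 → match
5 → no match

1, 4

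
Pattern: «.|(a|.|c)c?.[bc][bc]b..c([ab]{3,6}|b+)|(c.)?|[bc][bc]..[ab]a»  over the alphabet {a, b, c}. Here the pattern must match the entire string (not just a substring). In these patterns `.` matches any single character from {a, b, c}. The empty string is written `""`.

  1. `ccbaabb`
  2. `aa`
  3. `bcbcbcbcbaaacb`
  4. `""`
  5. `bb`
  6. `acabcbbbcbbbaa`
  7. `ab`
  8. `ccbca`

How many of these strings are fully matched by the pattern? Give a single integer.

2

1. `ccbaabb` → no match
2. `aa` → no match
3 → no match
4. `""` → match
5. `bb` → no match
6 → match
7. `ab` → no match
8. `ccbca` → no match
Total matched: 2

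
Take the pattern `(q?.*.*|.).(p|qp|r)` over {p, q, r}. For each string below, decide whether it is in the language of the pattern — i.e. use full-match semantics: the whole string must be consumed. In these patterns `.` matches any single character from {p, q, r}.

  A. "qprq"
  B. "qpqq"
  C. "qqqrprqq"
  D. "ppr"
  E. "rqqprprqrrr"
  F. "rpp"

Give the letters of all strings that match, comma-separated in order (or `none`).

D, E, F

A → no match
B → no match
C → no match
D → match
E → match
F → match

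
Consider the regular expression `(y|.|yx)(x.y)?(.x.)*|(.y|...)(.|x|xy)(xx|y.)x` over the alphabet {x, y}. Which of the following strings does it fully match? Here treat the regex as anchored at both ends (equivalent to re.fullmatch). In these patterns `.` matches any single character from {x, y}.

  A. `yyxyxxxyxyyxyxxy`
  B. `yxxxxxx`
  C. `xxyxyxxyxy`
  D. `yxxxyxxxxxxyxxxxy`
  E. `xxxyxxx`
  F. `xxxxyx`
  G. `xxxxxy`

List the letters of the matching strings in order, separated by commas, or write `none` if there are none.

A, B, D, E

A → match
B → match
C → no match
D → match
E → match
F → no match
G → no match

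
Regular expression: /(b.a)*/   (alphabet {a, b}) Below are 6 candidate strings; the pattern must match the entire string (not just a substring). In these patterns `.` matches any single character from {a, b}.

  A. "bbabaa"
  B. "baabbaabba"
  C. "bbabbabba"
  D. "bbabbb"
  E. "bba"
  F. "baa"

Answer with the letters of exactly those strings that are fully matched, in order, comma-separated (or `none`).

A, C, E, F

A → match
B → no match
C → match
D → no match
E → match
F → match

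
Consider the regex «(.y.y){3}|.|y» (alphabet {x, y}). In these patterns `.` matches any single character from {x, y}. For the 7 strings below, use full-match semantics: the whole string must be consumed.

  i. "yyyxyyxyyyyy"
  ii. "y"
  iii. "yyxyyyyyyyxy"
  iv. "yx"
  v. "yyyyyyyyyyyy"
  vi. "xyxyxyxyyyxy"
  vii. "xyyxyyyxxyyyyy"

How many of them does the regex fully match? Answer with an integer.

i. "yyyxyyxyyyyy" → no match
ii. "y" → match
iii. "yyxyyyyyyyxy" → match
iv. "yx" → no match
v. "yyyyyyyyyyyy" → match
vi. "xyxyxyxyyyxy" → match
vii → no match
Total matched: 4

4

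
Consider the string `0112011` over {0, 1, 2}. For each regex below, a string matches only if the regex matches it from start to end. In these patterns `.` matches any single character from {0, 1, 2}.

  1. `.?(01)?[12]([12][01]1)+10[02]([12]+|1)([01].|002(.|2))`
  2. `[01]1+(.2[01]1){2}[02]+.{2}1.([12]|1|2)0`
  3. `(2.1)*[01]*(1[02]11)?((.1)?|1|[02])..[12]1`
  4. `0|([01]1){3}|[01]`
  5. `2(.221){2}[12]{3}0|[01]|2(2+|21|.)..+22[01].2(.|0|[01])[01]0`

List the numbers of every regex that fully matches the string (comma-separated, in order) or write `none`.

1 → no match
2 → no match — must end with `0`
3 → match
4 → no match
5 → no match

3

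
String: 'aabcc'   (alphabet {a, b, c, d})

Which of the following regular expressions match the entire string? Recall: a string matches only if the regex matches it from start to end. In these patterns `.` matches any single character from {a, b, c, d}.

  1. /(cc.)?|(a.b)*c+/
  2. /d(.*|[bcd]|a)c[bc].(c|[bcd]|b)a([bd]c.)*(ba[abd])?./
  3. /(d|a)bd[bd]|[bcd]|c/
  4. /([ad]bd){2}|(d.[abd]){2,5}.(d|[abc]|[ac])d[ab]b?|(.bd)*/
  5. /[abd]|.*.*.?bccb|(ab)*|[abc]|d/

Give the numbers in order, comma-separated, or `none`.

1

1 → match
2 → no match — must start with 'd'
3 → no match
4 → no match
5 → no match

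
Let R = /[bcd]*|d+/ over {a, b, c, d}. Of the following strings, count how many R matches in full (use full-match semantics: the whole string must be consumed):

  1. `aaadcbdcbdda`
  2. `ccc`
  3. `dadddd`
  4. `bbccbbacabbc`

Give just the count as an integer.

1

1 → no match
2 → match
3 → no match
4 → no match
Total matched: 1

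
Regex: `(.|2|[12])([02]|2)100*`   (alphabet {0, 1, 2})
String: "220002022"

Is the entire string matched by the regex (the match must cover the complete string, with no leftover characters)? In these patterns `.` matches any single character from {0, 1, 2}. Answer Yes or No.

No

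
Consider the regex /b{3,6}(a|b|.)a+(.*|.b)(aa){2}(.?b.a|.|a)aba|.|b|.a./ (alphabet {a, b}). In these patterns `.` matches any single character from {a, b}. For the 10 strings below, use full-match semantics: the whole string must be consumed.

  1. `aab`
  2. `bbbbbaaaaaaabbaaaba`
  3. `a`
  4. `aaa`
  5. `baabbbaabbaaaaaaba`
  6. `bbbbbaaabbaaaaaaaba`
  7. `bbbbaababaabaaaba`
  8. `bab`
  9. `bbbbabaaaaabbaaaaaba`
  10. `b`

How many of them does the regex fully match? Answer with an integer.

7

1 → match
2 → match
3 → match
4 → match
5 → no match
6 → match
7 → no match
8 → match
9 → no match
10 → match
Total matched: 7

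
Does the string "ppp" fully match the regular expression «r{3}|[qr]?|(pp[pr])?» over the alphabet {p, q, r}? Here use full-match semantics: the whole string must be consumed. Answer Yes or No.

Yes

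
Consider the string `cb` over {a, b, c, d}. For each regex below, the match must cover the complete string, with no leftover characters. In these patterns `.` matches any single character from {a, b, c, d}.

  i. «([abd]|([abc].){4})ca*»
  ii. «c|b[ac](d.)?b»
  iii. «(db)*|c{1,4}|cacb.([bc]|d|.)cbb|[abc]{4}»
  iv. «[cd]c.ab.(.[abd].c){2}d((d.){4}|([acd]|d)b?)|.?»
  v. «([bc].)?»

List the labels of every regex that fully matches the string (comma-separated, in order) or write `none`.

i → no match
ii → no match
iii → no match
iv → no match
v → match

v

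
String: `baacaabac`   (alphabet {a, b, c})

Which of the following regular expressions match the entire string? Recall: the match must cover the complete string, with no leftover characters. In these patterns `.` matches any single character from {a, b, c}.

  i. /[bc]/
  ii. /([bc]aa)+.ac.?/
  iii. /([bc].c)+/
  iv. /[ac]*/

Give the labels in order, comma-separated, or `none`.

i → no match
ii → match
iii → no match
iv → no match

ii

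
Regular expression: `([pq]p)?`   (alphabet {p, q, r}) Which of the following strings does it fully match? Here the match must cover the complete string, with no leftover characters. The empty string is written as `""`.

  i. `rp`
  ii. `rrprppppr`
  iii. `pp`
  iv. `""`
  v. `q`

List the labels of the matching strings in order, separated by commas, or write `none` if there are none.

iii, iv

i → no match
ii → no match
iii → match
iv → match
v → no match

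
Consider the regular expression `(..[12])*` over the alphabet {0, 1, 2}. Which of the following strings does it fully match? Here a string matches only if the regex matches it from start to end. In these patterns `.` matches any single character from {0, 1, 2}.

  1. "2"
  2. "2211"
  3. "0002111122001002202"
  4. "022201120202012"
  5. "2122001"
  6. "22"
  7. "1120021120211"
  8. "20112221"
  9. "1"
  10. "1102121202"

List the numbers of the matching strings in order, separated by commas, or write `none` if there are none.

none

1. "2" → no match
2. "2211" → no match
3 → no match
4 → no match
5. "2122001" → no match
6. "22" → no match
7 → no match
8. "20112221" → no match
9. "1" → no match
10. "1102121202" → no match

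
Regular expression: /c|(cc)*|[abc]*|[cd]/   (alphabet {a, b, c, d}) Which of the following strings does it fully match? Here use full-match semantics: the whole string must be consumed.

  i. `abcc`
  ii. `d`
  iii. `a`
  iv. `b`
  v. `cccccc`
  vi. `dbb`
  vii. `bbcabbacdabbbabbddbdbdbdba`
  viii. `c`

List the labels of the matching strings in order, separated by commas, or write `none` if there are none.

i, ii, iii, iv, v, viii

i → match
ii → match
iii → match
iv → match
v → match
vi → no match
vii → no match
viii → match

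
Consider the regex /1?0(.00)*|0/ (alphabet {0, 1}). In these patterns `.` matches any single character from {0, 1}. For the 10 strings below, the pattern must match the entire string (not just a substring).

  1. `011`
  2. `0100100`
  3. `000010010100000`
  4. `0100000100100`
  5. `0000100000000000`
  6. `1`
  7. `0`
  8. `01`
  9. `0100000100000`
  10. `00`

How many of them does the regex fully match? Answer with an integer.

1 → no match
2 → match
3 → no match
4 → match
5 → match
6 → no match
7 → match
8 → no match
9 → match
10 → no match
Total matched: 5

5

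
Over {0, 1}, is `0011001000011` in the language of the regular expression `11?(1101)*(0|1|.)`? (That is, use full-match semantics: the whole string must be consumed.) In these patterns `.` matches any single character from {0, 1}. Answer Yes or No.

Every match must start with `1`, but `0011001000011` does not.

No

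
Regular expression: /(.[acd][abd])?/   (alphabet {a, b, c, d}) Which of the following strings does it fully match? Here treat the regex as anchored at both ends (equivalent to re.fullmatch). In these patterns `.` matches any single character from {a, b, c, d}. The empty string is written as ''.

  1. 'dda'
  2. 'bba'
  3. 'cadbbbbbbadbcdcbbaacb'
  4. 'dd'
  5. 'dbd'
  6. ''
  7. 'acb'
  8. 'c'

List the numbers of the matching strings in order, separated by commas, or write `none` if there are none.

1. 'dda' → match
2. 'bba' → no match
3 → no match
4. 'dd' → no match
5. 'dbd' → no match
6. '' → match
7. 'acb' → match
8. 'c' → no match

1, 6, 7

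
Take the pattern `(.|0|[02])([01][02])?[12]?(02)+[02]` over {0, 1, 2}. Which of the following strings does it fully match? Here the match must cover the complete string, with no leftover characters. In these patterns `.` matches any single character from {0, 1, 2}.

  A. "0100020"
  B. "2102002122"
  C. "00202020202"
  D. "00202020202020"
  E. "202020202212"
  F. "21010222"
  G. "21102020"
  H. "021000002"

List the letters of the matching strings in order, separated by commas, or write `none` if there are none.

D

A → no match
B → no match
C → no match
D → match
E → no match
F → no match
G → no match
H → no match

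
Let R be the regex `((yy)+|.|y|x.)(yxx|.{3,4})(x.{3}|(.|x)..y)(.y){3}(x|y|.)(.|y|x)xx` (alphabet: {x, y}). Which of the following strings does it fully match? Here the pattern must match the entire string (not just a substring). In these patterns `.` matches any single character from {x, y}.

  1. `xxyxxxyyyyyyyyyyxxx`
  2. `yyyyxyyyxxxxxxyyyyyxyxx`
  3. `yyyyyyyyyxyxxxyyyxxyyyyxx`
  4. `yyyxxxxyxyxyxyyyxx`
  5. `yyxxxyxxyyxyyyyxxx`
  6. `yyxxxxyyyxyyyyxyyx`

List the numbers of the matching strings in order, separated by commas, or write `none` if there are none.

1 → match
2 → no match
3 → no match
4 → match
5 → match
6 → no match — must end with `xx`

1, 4, 5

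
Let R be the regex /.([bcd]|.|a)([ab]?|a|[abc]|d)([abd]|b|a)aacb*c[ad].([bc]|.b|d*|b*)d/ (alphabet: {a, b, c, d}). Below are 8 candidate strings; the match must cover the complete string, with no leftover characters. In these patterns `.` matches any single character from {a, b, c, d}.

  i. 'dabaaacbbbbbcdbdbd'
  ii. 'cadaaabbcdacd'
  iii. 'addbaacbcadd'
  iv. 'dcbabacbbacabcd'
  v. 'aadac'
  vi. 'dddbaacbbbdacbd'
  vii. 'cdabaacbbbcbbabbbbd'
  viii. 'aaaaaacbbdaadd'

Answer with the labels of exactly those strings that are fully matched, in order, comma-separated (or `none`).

i, iii

i → match
ii → no match
iii. 'addbaacbcadd' → match
iv → no match
v. 'aadac' → no match — must end with 'd'
vi → no match
vii → no match
viii → no match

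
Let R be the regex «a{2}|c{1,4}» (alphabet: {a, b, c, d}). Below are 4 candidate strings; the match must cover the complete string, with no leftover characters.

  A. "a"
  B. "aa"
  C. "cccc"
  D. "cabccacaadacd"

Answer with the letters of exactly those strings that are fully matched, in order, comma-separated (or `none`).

B, C

A. "a" → no match
B. "aa" → match
C. "cccc" → match
D → no match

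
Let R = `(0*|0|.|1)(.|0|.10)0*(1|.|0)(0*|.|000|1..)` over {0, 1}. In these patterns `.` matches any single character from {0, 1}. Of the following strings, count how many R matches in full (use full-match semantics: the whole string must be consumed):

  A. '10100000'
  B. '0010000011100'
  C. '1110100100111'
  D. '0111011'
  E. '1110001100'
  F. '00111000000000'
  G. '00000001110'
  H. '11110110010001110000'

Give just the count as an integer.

A → match
B → no match
C → no match
D → no match
E → match
F → no match
G → match
H → no match
Total matched: 3

3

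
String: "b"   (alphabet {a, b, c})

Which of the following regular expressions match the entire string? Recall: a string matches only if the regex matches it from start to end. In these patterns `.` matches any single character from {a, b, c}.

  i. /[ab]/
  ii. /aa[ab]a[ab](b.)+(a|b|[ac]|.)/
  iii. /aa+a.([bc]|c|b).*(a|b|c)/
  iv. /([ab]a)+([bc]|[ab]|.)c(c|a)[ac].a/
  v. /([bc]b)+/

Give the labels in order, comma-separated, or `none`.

i

i → match
ii → no match — must start with "aa"
iii → no match — must start with "aa"
iv → no match — must end with "a"
v → no match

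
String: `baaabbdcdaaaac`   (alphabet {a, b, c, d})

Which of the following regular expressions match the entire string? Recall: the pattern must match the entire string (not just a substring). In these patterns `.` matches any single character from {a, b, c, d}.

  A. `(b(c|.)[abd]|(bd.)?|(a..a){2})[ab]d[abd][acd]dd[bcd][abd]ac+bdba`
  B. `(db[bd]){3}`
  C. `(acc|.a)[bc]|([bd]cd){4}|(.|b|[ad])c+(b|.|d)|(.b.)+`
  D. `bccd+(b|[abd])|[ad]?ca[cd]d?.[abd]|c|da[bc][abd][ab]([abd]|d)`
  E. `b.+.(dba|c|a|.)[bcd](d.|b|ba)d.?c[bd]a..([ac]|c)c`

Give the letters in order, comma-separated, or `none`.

E

A → no match — must end with `cbdba`
B → no match — must start with `db`
C → no match
D → no match
E → match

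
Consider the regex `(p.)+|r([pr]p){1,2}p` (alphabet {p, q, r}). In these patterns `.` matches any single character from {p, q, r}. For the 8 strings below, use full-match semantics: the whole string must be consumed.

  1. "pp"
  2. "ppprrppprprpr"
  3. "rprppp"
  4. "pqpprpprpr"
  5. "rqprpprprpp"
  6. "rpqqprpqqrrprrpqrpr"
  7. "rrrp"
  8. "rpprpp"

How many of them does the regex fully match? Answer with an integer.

1. "pp" → match
2 → no match
3. "rprppp" → no match
4. "pqpprpprpr" → no match
5. "rqprpprprpp" → no match
6 → no match
7. "rrrp" → no match
8. "rpprpp" → match
Total matched: 2

2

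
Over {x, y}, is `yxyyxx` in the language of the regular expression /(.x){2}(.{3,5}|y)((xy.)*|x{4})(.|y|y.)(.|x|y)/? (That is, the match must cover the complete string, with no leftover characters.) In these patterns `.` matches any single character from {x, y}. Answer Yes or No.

No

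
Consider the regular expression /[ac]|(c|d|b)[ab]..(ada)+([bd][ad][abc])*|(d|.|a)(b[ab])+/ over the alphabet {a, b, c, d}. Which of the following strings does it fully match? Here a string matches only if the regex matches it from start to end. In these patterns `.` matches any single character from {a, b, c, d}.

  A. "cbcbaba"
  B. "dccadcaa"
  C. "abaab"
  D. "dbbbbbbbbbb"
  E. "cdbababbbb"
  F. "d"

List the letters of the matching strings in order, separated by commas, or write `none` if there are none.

D

A → no match
B → no match
C → no match
D → match
E → no match
F → no match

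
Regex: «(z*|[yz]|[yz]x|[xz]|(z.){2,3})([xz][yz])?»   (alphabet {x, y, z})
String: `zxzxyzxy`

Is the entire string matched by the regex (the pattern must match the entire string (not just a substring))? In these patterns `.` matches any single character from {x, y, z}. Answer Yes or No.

No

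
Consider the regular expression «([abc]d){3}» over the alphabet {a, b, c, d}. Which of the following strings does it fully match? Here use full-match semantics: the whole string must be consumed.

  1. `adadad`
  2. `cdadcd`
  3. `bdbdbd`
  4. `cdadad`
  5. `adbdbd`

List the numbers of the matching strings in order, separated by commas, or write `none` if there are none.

1, 2, 3, 4, 5

1 → match
2 → match
3 → match
4 → match
5 → match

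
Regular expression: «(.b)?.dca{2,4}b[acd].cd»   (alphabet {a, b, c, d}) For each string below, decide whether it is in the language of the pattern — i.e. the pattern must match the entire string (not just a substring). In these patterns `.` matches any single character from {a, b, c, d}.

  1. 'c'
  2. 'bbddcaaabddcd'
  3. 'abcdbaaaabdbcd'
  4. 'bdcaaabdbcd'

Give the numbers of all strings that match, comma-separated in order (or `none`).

2, 4

1. 'c' → no match — must end with 'cd'
2 → match
3 → no match
4. 'bdcaaabdbcd' → match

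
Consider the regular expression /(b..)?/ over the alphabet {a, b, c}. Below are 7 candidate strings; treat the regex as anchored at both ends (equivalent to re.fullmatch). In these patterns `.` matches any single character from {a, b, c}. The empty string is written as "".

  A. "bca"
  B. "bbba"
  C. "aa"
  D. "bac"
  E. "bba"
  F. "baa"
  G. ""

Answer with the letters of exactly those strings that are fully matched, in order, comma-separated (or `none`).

A, D, E, F, G

A → match
B → no match
C → no match
D → match
E → match
F → match
G → match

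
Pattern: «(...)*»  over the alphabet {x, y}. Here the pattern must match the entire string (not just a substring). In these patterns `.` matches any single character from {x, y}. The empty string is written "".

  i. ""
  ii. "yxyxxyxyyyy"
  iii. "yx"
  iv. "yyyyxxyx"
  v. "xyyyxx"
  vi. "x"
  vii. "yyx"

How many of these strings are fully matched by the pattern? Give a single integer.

3

i. "" → match
ii. "yxyxxyxyyyy" → no match
iii. "yx" → no match
iv. "yyyyxxyx" → no match
v. "xyyyxx" → match
vi. "x" → no match
vii. "yyx" → match
Total matched: 3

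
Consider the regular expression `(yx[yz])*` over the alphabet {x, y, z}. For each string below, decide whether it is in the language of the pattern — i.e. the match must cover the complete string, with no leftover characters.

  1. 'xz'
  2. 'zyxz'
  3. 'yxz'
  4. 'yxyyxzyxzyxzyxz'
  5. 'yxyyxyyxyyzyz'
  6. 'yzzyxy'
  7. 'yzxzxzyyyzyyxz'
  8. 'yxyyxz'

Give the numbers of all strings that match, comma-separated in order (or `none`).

3, 4, 8

1 → no match
2 → no match
3 → match
4 → match
5 → no match
6 → no match
7 → no match
8 → match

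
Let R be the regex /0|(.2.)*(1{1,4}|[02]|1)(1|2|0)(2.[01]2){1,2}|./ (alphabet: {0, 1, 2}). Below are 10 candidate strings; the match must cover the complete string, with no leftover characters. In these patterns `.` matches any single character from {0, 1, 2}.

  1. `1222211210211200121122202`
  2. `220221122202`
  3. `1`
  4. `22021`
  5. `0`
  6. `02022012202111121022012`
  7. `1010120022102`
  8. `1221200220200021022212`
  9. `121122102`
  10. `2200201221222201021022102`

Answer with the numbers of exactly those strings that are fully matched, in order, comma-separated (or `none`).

1, 2, 3, 5, 6, 8, 9, 10

1 → match
2 → match
3 → match
4 → no match
5 → match
6 → match
7 → no match
8 → match
9 → match
10 → match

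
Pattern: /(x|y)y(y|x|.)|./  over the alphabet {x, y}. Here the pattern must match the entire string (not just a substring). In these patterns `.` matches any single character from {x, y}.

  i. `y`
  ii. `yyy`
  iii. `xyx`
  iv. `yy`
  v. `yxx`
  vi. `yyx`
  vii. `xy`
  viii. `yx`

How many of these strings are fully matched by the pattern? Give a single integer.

i → match
ii → match
iii → match
iv → no match
v → no match
vi → match
vii → no match
viii → no match
Total matched: 4

4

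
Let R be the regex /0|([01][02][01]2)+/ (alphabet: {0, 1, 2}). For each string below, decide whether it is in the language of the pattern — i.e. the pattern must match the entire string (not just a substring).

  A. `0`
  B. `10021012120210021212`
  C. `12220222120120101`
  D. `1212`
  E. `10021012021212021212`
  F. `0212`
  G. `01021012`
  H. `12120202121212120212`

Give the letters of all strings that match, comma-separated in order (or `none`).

A, B, D, E, F, H

A. `0` → match
B → match
C → no match
D. `1212` → match
E → match
F. `0212` → match
G. `01021012` → no match
H → match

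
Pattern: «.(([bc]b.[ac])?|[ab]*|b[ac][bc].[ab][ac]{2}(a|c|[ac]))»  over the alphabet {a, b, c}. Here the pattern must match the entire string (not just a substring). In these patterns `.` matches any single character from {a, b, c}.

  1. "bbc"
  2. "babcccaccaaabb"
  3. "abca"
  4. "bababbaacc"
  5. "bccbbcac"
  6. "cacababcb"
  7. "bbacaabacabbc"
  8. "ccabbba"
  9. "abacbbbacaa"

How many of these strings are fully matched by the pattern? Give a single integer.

0

1 → no match
2 → no match
3 → no match
4 → no match
5 → no match
6 → no match
7 → no match
8 → no match
9 → no match
Total matched: 0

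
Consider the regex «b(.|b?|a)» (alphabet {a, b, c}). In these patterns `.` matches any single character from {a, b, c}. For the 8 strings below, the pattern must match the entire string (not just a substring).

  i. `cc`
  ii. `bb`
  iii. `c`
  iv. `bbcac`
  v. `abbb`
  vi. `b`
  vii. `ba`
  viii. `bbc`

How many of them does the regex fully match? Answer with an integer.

i. `cc` → no match — must start with `b`
ii. `bb` → match
iii. `c` → no match — must start with `b`
iv. `bbcac` → no match
v. `abbb` → no match — must start with `b`
vi. `b` → match
vii. `ba` → match
viii. `bbc` → no match
Total matched: 3

3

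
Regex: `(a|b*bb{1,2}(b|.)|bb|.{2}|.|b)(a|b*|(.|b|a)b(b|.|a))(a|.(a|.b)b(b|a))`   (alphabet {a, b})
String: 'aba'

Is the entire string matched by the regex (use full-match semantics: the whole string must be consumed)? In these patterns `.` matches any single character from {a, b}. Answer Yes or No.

Yes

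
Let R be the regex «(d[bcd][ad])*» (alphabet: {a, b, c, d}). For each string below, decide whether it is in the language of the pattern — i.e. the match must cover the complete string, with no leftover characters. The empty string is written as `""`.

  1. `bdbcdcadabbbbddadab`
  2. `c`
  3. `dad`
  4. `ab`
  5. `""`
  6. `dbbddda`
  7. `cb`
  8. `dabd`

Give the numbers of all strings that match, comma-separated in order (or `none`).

1 → no match
2. `c` → no match
3. `dad` → no match
4. `ab` → no match
5. `""` → match
6. `dbbddda` → no match
7. `cb` → no match
8. `dabd` → no match

5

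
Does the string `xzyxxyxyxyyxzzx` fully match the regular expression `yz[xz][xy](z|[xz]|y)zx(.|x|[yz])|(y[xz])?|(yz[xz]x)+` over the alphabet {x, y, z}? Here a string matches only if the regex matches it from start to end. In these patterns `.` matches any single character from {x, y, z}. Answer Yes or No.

No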